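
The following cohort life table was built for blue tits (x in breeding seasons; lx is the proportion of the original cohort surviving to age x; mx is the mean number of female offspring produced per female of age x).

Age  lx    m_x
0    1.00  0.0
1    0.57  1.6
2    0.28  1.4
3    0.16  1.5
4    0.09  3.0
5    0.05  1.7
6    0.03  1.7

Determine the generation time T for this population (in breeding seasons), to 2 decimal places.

lx·mx: 0, 0.912, 0.392, 0.24, 0.27, 0.085, 0.051 → R0 = 1.95
x·lx·mx: 0, 0.912, 0.784, 0.72, 1.08, 0.425, 0.306 → Σ = 4.227
T = 4.227 / 1.95 = 2.167692… → 2.17

2.17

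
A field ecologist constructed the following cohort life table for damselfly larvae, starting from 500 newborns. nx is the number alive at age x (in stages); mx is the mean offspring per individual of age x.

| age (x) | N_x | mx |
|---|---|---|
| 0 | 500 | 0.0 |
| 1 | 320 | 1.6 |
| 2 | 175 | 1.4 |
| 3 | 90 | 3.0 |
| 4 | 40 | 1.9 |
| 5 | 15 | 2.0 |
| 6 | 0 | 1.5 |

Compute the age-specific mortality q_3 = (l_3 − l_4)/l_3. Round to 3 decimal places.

0.556

lx = nx/n0 = nx/500: 1, 0.64, 0.35, 0.18, 0.08, 0.03, 0
q_3 = (l_3 − l_4) / l_3 = (0.18 − 0.08) / 0.18
     = 0.1 / 0.18 = 0.555556… → 0.556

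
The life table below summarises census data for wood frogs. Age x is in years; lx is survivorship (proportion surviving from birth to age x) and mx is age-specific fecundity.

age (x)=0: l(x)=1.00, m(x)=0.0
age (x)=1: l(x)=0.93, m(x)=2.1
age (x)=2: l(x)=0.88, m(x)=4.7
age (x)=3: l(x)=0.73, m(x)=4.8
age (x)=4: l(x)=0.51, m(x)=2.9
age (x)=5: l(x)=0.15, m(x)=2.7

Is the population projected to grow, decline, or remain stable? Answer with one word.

R0 = Σ lx·mx = 0 + 1.953 + 4.136 + 3.504 + 1.479 + 0.405 = 11.477
R0 > 1, so the population is growing.

growing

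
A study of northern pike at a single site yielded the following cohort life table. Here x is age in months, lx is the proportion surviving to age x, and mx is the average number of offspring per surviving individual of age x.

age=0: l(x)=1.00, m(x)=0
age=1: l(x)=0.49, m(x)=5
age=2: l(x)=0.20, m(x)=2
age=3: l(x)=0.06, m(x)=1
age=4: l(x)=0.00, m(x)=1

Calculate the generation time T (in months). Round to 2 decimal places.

lx·mx: 0, 2.45, 0.4, 0.06, 0 → R0 = 2.91
x·lx·mx: 0, 2.45, 0.8, 0.18, 0 → Σ = 3.43
T = 3.43 / 2.91 = 1.178694… → 1.18

1.18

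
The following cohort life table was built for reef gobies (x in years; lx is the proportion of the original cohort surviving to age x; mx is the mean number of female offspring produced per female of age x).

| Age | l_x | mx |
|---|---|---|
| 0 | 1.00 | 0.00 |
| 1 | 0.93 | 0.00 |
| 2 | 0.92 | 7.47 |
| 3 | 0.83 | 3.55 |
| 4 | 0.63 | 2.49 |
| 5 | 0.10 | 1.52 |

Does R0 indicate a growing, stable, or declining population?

growing

R0 = Σ lx·mx = 0 + 0 + 6.8724 + 2.9465 + 1.5687 + 0.152 = 11.5396
R0 > 1, so the population is growing.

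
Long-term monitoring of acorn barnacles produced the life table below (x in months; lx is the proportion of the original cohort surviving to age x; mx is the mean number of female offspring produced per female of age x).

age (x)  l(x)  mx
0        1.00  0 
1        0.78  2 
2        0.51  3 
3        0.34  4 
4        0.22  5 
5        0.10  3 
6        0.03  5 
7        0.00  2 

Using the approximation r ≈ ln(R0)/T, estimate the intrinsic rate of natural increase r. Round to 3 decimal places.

0.694

R0 = Σ lx·mx = 0 + 1.56 + 1.53 + 1.36 + 1.1 + 0.3 + 0.15 + 0 = 6
Σ x·lx·mx = 15.5; T = 15.5/6 = 2.58333…
r ≈ ln(R0)/T = ln(6)/2.58333… = 0.69358… → 0.694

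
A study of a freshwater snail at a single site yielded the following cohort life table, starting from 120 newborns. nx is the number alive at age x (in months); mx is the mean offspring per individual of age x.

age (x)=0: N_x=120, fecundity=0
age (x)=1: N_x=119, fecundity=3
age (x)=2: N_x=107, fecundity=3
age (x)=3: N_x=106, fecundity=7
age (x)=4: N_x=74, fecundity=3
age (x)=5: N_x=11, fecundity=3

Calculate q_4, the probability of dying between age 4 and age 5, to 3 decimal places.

lx = nx/n0 = nx/120: 1, 0.99167…, 0.89167…, 0.88333…, 0.61667…, 0.09167…
q_4 = (l_4 − l_5) / l_4 = (0.616667… − 0.091667…) / 0.616667…
     = 0.525… / 0.616667… = 0.851351… → 0.851

0.851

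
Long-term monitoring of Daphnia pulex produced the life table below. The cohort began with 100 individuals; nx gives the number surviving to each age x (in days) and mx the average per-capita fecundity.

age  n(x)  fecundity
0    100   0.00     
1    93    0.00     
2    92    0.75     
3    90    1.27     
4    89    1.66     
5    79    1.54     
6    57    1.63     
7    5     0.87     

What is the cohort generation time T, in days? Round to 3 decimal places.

lx = nx/n0 = nx/100: 1, 0.93, 0.92, 0.9, 0.89, 0.79, 0.57, 0.05
lx·mx: 0, 0, 0.69, 1.143, 1.4774, 1.2166, 0.9291, 0.0435 → R0 = 5.4996
x·lx·mx: 0, 0, 1.38, 3.429, 5.9096, 6.083, 5.5746, 0.3045 → Σ = 22.6807
T = 22.6807 / 5.4996 = 4.124064… → 4.124

4.124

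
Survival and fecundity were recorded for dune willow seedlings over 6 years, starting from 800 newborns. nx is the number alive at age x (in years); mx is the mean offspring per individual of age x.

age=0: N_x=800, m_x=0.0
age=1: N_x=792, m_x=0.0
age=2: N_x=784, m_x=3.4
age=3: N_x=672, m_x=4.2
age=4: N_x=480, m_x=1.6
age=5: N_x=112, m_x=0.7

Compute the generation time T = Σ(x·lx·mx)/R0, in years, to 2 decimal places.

2.73

lx = nx/n0 = nx/800: 1, 0.99, 0.98, 0.84, 0.6, 0.14
lx·mx: 0, 0, 3.332, 3.528, 0.96, 0.098 → R0 = 7.918
x·lx·mx: 0, 0, 6.664, 10.584, 3.84, 0.49 → Σ = 21.578
T = 21.578 / 7.918 = 2.725183… → 2.73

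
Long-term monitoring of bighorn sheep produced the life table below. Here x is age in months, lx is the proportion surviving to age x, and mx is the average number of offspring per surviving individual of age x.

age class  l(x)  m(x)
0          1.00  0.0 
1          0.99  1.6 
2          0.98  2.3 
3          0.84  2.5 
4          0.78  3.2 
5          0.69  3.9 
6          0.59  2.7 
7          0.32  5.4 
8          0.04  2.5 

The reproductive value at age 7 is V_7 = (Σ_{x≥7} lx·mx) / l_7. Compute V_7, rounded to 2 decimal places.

lx·mx for x ≥ 7: 1.728, 0.1 → sum = 1.828
V_7 = 1.828 / l_7 = 1.828 / 0.32 = 5.7125 → 5.71

5.71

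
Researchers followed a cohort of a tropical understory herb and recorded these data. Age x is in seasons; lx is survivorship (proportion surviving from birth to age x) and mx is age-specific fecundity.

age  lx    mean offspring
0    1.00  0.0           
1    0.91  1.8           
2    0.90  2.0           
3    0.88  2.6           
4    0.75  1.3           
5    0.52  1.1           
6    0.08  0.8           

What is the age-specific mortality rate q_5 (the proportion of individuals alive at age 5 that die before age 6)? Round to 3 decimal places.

0.846

q_5 = (l_5 − l_6) / l_5 = (0.52 − 0.08) / 0.52
     = 0.44 / 0.52 = 0.846154… → 0.846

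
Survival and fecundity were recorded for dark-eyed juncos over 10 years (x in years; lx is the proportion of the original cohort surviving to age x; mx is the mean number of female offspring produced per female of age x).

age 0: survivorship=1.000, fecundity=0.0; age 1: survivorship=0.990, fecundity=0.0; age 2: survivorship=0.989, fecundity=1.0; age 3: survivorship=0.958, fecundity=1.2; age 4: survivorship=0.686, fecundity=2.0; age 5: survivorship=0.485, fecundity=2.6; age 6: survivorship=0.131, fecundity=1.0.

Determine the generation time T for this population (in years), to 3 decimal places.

lx·mx: 0, 0, 0.989, 1.1496, 1.372, 1.261, 0.131 → R0 = 4.9026
x·lx·mx: 0, 0, 1.978, 3.4488, 5.488, 6.305, 0.786 → Σ = 18.0058
T = 18.0058 / 4.9026 = 3.672704… → 3.673

3.673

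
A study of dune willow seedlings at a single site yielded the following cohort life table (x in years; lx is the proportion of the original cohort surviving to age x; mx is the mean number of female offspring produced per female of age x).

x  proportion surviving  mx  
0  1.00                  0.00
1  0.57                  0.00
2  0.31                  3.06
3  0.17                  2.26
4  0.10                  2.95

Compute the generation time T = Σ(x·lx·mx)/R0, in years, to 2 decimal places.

lx·mx: 0, 0, 0.9486, 0.3842, 0.295 → R0 = 1.6278
x·lx·mx: 0, 0, 1.8972, 1.1526, 1.18 → Σ = 4.2298
T = 4.2298 / 1.6278 = 2.598476… → 2.60

2.60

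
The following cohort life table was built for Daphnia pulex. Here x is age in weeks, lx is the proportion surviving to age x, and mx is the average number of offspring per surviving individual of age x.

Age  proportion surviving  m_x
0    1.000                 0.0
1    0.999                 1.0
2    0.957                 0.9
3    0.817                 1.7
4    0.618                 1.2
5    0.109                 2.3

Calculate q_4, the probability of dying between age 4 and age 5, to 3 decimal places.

0.824

q_4 = (l_4 − l_5) / l_4 = (0.618 − 0.109) / 0.618
     = 0.509 / 0.618 = 0.823625… → 0.824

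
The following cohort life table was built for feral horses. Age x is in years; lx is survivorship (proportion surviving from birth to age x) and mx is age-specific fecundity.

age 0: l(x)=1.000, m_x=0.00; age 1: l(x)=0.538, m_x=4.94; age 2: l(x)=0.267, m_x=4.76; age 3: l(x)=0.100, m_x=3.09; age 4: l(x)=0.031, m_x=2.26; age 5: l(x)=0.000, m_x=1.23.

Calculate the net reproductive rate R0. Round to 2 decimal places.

4.31

lx·mx by age: 0, 2.65772, 1.27092, 0.309, 0.07006, 0
R0 = Σ lx·mx = 4.3077 → 4.31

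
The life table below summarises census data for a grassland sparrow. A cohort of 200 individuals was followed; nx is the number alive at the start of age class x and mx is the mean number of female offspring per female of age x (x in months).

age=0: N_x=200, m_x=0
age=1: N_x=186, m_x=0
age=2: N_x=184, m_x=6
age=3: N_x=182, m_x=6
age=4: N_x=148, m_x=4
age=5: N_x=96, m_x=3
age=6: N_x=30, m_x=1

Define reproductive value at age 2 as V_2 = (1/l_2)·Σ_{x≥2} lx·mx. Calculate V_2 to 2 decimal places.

16.88

lx = nx/n0 = nx/200: 1, 0.93, 0.92, 0.91, 0.74, 0.48, 0.15
lx·mx for x ≥ 2: 5.52, 5.46, 2.96, 1.44, 0.15 → sum = 15.53
V_2 = 15.53 / l_2 = 15.53 / 0.92 = 16.880435… → 16.88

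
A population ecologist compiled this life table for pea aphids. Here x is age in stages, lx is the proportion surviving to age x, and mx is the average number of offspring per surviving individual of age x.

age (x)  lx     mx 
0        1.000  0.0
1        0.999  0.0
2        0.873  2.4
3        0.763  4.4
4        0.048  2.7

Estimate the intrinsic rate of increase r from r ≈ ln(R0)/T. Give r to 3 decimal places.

R0 = Σ lx·mx = 0 + 0 + 2.0952 + 3.3572 + 0.1296 = 5.582
Σ x·lx·mx = 14.7804; T = 14.7804/5.582 = 2.64787…
r ≈ ln(R0)/T = ln(5.582)/2.64787… = 0.64941… → 0.649

0.649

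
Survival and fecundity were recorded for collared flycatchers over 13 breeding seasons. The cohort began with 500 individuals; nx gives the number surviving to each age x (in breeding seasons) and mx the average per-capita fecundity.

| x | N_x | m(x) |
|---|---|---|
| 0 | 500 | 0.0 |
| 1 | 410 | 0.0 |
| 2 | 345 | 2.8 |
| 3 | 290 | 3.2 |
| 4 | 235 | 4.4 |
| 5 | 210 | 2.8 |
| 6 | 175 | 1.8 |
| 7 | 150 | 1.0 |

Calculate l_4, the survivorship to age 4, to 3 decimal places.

l_4 = n_4/n_0 = 235/500 = 0.47 → 0.470

0.470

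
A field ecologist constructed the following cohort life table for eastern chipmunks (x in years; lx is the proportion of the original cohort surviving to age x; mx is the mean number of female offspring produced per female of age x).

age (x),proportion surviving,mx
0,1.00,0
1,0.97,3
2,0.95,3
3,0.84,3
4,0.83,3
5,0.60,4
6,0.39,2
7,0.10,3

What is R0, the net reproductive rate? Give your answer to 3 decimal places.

14.250

lx·mx by age: 0, 2.91, 2.85, 2.52, 2.49, 2.4, 0.78, 0.3
R0 = Σ lx·mx = 14.25 → 14.250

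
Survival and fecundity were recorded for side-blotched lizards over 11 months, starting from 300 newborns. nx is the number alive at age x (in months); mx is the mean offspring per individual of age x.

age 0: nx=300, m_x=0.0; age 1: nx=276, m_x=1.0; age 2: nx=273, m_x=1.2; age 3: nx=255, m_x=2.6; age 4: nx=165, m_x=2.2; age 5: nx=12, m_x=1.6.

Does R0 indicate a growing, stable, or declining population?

growing

lx = nx/n0 = nx/300: 1, 0.92, 0.91, 0.85, 0.55, 0.04
R0 = Σ lx·mx = 0 + 0.92 + 1.092 + 2.21 + 1.21 + 0.064 = 5.496
R0 > 1, so the population is growing.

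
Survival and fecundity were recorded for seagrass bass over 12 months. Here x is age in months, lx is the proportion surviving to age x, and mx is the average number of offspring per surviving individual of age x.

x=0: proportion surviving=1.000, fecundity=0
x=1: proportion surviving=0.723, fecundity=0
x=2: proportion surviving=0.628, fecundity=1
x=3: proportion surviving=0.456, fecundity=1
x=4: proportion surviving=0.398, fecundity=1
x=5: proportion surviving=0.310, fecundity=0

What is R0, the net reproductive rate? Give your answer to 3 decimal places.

lx·mx by age: 0, 0, 0.628, 0.456, 0.398, 0
R0 = Σ lx·mx = 1.482 → 1.482

1.482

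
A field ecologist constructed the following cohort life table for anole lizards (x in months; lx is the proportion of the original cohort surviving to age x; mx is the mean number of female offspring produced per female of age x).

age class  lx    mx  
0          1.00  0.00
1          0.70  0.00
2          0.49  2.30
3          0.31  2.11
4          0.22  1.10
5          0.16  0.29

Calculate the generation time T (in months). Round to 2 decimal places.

lx·mx: 0, 0, 1.127, 0.6541, 0.242, 0.0464 → R0 = 2.0695
x·lx·mx: 0, 0, 2.254, 1.9623, 0.968, 0.232 → Σ = 5.4163
T = 5.4163 / 2.0695 = 2.617202… → 2.62

2.62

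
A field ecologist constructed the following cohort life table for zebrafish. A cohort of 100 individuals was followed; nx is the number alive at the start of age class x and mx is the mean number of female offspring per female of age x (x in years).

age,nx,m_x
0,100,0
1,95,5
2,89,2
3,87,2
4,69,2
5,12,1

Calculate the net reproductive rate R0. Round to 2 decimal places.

lx = nx/n0 = nx/100: 1, 0.95, 0.89, 0.87, 0.69, 0.12
lx·mx by age: 0, 4.75, 1.78, 1.74, 1.38, 0.12
R0 = Σ lx·mx = 9.77 → 9.77

9.77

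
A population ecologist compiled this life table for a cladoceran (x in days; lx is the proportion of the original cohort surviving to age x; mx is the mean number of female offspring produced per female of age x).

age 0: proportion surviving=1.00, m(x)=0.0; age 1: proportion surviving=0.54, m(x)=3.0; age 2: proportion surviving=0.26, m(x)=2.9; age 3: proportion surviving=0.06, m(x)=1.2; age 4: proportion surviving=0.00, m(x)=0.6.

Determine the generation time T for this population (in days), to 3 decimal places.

1.367

lx·mx: 0, 1.62, 0.754, 0.072, 0 → R0 = 2.446
x·lx·mx: 0, 1.62, 1.508, 0.216, 0 → Σ = 3.344
T = 3.344 / 2.446 = 1.36713… → 1.367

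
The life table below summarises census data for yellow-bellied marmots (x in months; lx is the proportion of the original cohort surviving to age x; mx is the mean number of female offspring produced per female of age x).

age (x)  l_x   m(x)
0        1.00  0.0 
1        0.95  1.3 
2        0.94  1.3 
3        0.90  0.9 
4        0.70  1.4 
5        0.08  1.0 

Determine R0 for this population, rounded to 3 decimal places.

lx·mx by age: 0, 1.235, 1.222, 0.81, 0.98, 0.08
R0 = Σ lx·mx = 4.327 → 4.327

4.327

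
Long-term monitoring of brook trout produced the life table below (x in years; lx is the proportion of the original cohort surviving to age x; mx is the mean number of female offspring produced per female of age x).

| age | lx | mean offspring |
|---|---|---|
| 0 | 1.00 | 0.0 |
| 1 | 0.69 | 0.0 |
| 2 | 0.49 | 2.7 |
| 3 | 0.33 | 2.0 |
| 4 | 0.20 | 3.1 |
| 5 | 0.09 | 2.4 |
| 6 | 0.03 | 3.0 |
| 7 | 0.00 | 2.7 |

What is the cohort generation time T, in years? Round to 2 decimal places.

lx·mx: 0, 0, 1.323, 0.66, 0.62, 0.216, 0.09, 0 → R0 = 2.909
x·lx·mx: 0, 0, 2.646, 1.98, 2.48, 1.08, 0.54, 0 → Σ = 8.726
T = 8.726 / 2.909 = 2.999656… → 3.00

3.00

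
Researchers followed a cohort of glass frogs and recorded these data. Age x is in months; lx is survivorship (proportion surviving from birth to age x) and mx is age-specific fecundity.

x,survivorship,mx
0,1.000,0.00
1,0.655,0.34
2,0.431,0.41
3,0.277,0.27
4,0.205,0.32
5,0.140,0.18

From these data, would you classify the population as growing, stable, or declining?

R0 = Σ lx·mx = 0 + 0.2227 + 0.17671 + 0.07479 + 0.0656 + 0.0252 = 0.565
R0 < 1, so the population is declining.

declining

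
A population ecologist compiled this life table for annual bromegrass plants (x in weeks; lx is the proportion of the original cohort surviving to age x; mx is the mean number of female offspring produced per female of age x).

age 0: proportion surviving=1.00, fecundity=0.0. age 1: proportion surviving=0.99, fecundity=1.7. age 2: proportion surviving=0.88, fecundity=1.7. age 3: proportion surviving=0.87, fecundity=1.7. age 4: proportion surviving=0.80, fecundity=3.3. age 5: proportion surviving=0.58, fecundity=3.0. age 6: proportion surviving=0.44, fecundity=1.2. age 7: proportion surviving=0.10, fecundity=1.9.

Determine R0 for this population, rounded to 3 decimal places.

9.756

lx·mx by age: 0, 1.683, 1.496, 1.479, 2.64, 1.74, 0.528, 0.19
R0 = Σ lx·mx = 9.756 → 9.756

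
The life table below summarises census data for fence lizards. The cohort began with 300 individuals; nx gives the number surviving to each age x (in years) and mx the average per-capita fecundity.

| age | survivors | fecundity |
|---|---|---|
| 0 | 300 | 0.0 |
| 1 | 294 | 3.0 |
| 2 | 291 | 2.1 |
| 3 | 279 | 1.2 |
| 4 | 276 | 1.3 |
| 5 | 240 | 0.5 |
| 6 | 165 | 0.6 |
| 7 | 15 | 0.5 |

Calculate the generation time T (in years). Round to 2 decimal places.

2.40

lx = nx/n0 = nx/300: 1, 0.98, 0.97, 0.93, 0.92, 0.8, 0.55, 0.05
lx·mx: 0, 2.94, 2.037, 1.116, 1.196, 0.4, 0.33, 0.025 → R0 = 8.044
x·lx·mx: 0, 2.94, 4.074, 3.348, 4.784, 2, 1.98, 0.175 → Σ = 19.301
T = 19.301 / 8.044 = 2.399428… → 2.40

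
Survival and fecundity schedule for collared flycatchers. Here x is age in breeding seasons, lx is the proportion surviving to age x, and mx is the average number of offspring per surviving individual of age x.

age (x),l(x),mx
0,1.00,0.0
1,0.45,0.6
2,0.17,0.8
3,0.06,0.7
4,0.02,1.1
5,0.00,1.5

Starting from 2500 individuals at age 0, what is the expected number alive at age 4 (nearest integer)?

Expected survivors = N0 · l_4 = 2500 × 0.02 = 50 → 50

50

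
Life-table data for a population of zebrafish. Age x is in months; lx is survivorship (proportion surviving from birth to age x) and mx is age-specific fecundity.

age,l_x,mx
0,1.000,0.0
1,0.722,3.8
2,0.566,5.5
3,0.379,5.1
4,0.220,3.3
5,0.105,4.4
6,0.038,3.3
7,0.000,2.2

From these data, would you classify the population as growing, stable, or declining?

growing

R0 = Σ lx·mx = 0 + 2.7436 + 3.113 + 1.9329 + 0.726 + 0.462 + 0.1254 + 0 = 9.1029
R0 > 1, so the population is growing.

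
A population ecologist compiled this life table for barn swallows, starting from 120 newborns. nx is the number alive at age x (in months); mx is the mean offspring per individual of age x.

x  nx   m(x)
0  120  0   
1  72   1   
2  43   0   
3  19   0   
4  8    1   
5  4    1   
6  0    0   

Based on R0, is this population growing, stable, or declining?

declining

lx = nx/n0 = nx/120: 1, 0.6, 0.35833…, 0.15833…, 0.06667…, 0.03333…, 0
R0 = Σ lx·mx = 0 + 0.6 + 0 + 0 + 0.066667… + 0.033333… + 0 = 0.7…
R0 < 1, so the population is declining.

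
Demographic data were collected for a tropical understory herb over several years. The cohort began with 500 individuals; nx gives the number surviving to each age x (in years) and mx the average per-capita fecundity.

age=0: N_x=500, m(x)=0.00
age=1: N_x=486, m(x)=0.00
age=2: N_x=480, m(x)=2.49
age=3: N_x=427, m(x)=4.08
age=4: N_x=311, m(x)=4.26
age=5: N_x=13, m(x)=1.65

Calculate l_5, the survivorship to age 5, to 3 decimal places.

l_5 = n_5/n_0 = 13/500 = 0.026 → 0.026

0.026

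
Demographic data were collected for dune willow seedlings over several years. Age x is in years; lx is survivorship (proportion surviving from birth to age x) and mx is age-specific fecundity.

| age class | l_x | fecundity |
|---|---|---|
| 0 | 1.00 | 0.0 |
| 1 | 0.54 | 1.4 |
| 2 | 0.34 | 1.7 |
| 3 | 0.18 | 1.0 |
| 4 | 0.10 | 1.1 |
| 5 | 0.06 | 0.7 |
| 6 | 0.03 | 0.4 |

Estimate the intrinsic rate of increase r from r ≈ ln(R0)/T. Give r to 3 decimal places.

0.274

R0 = Σ lx·mx = 0 + 0.756 + 0.578 + 0.18 + 0.11 + 0.042 + 0.012 = 1.678
Σ x·lx·mx = 3.174; T = 3.174/1.678 = 1.89154…
r ≈ ln(R0)/T = ln(1.678)/1.89154… = 0.27364… → 0.274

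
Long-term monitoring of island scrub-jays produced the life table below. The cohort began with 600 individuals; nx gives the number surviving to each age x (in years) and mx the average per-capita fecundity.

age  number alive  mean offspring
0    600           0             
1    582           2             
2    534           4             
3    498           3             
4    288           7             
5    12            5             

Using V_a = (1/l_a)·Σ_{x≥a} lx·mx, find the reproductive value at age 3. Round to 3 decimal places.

lx = nx/n0 = nx/600: 1, 0.97, 0.89, 0.83, 0.48, 0.02
lx·mx for x ≥ 3: 2.49, 3.36, 0.1 → sum = 5.95
V_3 = 5.95 / l_3 = 5.95 / 0.83 = 7.168675… → 7.169

7.169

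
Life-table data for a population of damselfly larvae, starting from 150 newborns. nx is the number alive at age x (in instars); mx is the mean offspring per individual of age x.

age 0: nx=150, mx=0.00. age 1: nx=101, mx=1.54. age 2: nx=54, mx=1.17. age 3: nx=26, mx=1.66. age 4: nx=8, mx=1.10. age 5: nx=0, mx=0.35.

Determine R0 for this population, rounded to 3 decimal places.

lx = nx/n0 = nx/150: 1, 0.67333…, 0.36, 0.17333…, 0.05333…, 0
lx·mx by age: 0, 1.036933…, 0.4212, 0.287733…, 0.058667…, 0
R0 = Σ lx·mx = 1.804533… → 1.805

1.805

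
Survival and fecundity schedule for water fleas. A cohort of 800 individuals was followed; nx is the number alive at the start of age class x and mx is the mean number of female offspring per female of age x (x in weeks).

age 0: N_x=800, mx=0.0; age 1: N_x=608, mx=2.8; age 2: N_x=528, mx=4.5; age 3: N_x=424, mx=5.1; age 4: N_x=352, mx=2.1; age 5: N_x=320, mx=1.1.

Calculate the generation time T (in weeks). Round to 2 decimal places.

2.41

lx = nx/n0 = nx/800: 1, 0.76, 0.66, 0.53, 0.44, 0.4
lx·mx: 0, 2.128, 2.97, 2.703, 0.924, 0.44 → R0 = 9.165
x·lx·mx: 0, 2.128, 5.94, 8.109, 3.696, 2.2 → Σ = 22.073
T = 22.073 / 9.165 = 2.408402… → 2.41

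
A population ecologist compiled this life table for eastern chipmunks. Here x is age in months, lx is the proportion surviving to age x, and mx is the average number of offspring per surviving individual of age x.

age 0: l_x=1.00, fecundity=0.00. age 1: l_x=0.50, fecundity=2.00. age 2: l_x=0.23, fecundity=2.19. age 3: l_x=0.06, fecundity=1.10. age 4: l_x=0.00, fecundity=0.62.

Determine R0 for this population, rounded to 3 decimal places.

1.570

lx·mx by age: 0, 1, 0.5037, 0.066, 0
R0 = Σ lx·mx = 1.5697 → 1.570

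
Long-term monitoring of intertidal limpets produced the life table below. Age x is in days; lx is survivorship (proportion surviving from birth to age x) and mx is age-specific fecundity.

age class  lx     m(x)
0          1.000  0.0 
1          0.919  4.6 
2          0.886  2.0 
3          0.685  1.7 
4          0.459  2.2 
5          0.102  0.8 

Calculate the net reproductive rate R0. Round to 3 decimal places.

lx·mx by age: 0, 4.2274, 1.772, 1.1645, 1.0098, 0.0816
R0 = Σ lx·mx = 8.2553 → 8.255

8.255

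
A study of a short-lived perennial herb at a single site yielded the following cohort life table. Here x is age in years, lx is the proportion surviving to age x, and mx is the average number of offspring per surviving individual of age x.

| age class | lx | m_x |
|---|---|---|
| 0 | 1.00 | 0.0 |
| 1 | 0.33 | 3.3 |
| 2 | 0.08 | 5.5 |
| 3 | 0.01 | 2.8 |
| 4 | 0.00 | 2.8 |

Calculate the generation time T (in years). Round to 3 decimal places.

1.319

lx·mx: 0, 1.089, 0.44, 0.028, 0 → R0 = 1.557
x·lx·mx: 0, 1.089, 0.88, 0.084, 0 → Σ = 2.053
T = 2.053 / 1.557 = 1.318561… → 1.319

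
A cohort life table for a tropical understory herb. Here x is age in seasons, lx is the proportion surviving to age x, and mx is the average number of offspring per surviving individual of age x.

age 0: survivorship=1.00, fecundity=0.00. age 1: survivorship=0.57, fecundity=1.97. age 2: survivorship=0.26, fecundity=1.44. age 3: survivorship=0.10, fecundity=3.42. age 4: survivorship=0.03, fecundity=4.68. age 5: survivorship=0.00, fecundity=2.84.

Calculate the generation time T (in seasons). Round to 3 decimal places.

lx·mx: 0, 1.1229, 0.3744, 0.342, 0.1404, 0 → R0 = 1.9797
x·lx·mx: 0, 1.1229, 0.7488, 1.026, 0.5616, 0 → Σ = 3.4593
T = 3.4593 / 1.9797 = 1.747386… → 1.747

1.747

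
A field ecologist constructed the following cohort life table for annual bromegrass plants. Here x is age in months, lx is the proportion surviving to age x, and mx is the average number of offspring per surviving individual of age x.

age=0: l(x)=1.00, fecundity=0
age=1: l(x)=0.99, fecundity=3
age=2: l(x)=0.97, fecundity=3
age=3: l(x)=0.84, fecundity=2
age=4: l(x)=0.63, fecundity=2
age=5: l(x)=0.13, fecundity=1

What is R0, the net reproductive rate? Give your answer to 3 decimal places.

lx·mx by age: 0, 2.97, 2.91, 1.68, 1.26, 0.13
R0 = Σ lx·mx = 8.95 → 8.950

8.950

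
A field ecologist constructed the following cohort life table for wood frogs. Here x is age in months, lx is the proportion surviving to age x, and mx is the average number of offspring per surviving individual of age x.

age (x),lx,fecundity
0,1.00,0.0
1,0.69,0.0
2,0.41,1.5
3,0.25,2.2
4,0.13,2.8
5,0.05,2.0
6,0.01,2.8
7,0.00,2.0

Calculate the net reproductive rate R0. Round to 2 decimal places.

lx·mx by age: 0, 0, 0.615, 0.55, 0.364, 0.1, 0.028, 0
R0 = Σ lx·mx = 1.657 → 1.66

1.66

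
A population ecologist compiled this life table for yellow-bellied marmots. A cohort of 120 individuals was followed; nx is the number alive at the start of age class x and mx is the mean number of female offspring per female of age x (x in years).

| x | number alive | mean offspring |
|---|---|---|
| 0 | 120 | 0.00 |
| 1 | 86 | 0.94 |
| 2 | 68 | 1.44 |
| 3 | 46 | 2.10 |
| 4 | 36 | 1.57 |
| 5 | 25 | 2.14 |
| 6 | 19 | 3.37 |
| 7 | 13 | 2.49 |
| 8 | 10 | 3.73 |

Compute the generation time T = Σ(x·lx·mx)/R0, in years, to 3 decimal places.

3.794

lx = nx/n0 = nx/120: 1, 0.71667…, 0.56667…, 0.38333…, 0.3, 0.20833…, 0.15833…, 0.10833…, 0.08333…
lx·mx: 0, 0.673667…, 0.816…, 0.805…, 0.471, 0.445833…, 0.533583…, 0.26975…, 0.310833… → R0 = 4.325667…
x·lx·mx: 0, 0.673667…, 1.632…, 2.415…, 1.884, 2.229167…, 3.2015…, 1.88825…, 2.486667… → Σ = 16.41025…
T = 16.41025… / 4.325667… = 3.793693… → 3.794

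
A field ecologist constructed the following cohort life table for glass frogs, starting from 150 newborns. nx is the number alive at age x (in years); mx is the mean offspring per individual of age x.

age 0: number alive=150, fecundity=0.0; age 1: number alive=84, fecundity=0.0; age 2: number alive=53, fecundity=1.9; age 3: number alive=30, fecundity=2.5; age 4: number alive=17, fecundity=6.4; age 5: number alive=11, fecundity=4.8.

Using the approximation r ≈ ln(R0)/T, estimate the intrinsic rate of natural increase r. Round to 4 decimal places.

0.2428

lx = nx/n0 = nx/150: 1, 0.56, 0.35333…, 0.2, 0.11333…, 0.07333…
R0 = Σ lx·mx = 0 + 0 + 0.67133… + 0.5 + 0.72533… + 0.352… = 2.248667…
Σ x·lx·mx = 7.504…; T = 7.504…/2.248667… = 3.33709…
r ≈ ln(R0)/T = ln(2.248667…)/3.33709… = 0.242828… → 0.2428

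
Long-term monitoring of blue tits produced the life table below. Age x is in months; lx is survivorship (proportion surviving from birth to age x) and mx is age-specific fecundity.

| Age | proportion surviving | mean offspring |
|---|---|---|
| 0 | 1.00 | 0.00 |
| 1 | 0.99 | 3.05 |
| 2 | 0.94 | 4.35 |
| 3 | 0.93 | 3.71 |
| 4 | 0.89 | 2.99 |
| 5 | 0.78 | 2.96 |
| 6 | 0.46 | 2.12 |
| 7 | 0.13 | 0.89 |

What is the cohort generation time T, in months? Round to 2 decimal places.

3.03

lx·mx: 0, 3.0195, 4.089, 3.4503, 2.6611, 2.3088, 0.9752, 0.1157 → R0 = 16.6196
x·lx·mx: 0, 3.0195, 8.178, 10.3509, 10.6444, 11.544, 5.8512, 0.8099 → Σ = 50.3979
T = 50.3979 / 16.6196 = 3.032438… → 3.03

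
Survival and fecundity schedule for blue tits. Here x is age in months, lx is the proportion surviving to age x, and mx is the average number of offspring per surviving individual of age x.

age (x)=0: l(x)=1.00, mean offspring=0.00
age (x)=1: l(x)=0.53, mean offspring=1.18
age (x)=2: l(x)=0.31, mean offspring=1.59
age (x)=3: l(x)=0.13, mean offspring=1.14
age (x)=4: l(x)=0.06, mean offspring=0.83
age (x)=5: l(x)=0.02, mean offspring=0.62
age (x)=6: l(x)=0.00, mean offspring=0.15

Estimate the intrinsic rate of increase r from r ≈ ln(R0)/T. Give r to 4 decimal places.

R0 = Σ lx·mx = 0 + 0.6254 + 0.4929 + 0.1482 + 0.0498 + 0.0124 + 0 = 1.3287
Σ x·lx·mx = 2.317; T = 2.317/1.3287 = 1.74381…
r ≈ ln(R0)/T = ln(1.3287)/1.74381… = 0.162977… → 0.1630

0.1630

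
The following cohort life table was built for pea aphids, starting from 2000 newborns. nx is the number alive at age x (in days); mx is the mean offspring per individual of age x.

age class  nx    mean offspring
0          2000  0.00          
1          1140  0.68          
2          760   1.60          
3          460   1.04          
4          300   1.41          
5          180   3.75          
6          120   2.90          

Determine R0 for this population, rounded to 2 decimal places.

1.96

lx = nx/n0 = nx/2000: 1, 0.57, 0.38, 0.23, 0.15, 0.09, 0.06
lx·mx by age: 0, 0.3876, 0.608, 0.2392, 0.2115, 0.3375, 0.174
R0 = Σ lx·mx = 1.9578 → 1.96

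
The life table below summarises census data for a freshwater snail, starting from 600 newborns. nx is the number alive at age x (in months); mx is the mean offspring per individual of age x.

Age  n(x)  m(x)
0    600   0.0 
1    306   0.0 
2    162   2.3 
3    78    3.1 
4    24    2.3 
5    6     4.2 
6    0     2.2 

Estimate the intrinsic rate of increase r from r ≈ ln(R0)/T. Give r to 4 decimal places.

0.0561

lx = nx/n0 = nx/600: 1, 0.51, 0.27, 0.13, 0.04, 0.01, 0
R0 = Σ lx·mx = 0 + 0 + 0.621 + 0.403 + 0.092 + 0.042 + 0 = 1.158
Σ x·lx·mx = 3.029; T = 3.029/1.158 = 2.61572…
r ≈ ln(R0)/T = ln(1.158)/2.61572… = 0.056082… → 0.0561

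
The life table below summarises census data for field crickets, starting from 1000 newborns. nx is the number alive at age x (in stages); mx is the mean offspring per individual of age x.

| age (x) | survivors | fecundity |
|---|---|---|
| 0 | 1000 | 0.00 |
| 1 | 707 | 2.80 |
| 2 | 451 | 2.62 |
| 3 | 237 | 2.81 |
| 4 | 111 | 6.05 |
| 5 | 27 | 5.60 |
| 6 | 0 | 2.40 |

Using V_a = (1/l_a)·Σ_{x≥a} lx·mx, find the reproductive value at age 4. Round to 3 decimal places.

7.412

lx = nx/n0 = nx/1000: 1, 0.707, 0.451, 0.237, 0.111, 0.027, 0
lx·mx for x ≥ 4: 0.67155, 0.1512, 0 → sum = 0.82275
V_4 = 0.82275 / l_4 = 0.82275 / 0.111 = 7.412162… → 7.412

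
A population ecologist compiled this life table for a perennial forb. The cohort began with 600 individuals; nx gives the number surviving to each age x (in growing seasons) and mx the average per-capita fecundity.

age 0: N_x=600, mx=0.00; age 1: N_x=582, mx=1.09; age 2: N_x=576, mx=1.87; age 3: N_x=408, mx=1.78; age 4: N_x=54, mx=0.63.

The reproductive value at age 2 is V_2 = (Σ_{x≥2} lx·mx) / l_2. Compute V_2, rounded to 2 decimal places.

lx = nx/n0 = nx/600: 1, 0.97, 0.96, 0.68, 0.09
lx·mx for x ≥ 2: 1.7952, 1.2104, 0.0567 → sum = 3.0623
V_2 = 3.0623 / l_2 = 3.0623 / 0.96 = 3.189896… → 3.19

3.19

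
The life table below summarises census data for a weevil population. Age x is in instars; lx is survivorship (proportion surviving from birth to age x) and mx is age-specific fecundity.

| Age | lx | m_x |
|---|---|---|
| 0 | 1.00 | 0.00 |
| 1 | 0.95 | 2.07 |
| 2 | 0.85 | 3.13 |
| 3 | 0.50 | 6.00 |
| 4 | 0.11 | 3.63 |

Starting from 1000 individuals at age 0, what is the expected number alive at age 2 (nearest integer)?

Expected survivors = N0 · l_2 = 1000 × 0.85 = 850 → 850

850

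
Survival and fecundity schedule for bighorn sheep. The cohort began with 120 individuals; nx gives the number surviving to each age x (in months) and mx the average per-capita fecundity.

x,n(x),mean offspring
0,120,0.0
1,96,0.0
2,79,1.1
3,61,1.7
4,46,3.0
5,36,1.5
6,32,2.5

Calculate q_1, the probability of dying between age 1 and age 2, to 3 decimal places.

lx = nx/n0 = nx/120: 1, 0.8, 0.65833…, 0.50833…, 0.38333…, 0.3, 0.26667…
q_1 = (l_1 − l_2) / l_1 = (0.8 − 0.658333…) / 0.8
     = 0.141667… / 0.8 = 0.177083… → 0.177

0.177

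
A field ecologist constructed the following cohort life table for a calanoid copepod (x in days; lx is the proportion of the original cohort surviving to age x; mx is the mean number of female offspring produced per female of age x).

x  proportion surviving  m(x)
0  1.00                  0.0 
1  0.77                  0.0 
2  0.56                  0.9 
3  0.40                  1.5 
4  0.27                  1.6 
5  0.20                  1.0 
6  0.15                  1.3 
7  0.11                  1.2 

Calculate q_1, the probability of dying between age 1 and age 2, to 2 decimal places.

q_1 = (l_1 − l_2) / l_1 = (0.77 − 0.56) / 0.77
     = 0.21 / 0.77 = 0.272727… → 0.27

0.27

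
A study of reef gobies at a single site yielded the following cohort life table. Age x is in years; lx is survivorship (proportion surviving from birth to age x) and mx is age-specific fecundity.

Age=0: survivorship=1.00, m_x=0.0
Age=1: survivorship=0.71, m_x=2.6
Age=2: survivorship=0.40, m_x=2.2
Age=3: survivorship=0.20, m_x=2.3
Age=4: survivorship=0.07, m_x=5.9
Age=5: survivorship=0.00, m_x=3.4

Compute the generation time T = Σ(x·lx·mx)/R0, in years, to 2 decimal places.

lx·mx: 0, 1.846, 0.88, 0.46, 0.413, 0 → R0 = 3.599
x·lx·mx: 0, 1.846, 1.76, 1.38, 1.652, 0 → Σ = 6.638
T = 6.638 / 3.599 = 1.844401… → 1.84

1.84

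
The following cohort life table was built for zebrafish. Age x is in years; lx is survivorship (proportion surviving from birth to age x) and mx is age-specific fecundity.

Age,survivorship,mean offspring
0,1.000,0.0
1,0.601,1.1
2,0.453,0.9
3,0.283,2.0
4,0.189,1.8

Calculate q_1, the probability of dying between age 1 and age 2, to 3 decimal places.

q_1 = (l_1 − l_2) / l_1 = (0.601 − 0.453) / 0.601
     = 0.148 / 0.601 = 0.246256… → 0.246

0.246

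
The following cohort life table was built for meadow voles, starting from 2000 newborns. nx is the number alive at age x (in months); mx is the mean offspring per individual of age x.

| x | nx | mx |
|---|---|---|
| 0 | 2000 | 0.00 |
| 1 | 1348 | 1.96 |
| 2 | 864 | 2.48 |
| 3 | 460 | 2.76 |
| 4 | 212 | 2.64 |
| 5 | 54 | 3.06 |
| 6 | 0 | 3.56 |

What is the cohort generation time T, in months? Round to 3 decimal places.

lx = nx/n0 = nx/2000: 1, 0.674, 0.432, 0.23, 0.106, 0.027, 0
lx·mx: 0, 1.32104, 1.07136, 0.6348, 0.27984, 0.08262, 0 → R0 = 3.38966
x·lx·mx: 0, 1.32104, 2.14272, 1.9044, 1.11936, 0.4131, 0 → Σ = 6.90062
T = 6.90062 / 3.38966 = 2.035785… → 2.036

2.036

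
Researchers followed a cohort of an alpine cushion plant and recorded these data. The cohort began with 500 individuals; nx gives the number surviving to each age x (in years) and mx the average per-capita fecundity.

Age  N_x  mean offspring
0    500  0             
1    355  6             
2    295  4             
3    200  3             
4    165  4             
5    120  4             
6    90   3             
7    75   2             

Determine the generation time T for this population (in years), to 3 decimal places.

lx = nx/n0 = nx/500: 1, 0.71, 0.59, 0.4, 0.33, 0.24, 0.18, 0.15
lx·mx: 0, 4.26, 2.36, 1.2, 1.32, 0.96, 0.54, 0.3 → R0 = 10.94
x·lx·mx: 0, 4.26, 4.72, 3.6, 5.28, 4.8, 3.24, 2.1 → Σ = 28
T = 28 / 10.94 = 2.559415… → 2.559

2.559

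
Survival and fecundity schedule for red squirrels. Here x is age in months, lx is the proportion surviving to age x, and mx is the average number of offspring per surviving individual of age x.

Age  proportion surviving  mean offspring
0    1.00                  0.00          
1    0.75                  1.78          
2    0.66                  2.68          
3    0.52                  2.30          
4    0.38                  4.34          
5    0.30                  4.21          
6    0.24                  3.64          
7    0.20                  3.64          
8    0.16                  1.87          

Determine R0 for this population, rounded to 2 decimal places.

9.11

lx·mx by age: 0, 1.335, 1.7688, 1.196, 1.6492, 1.263, 0.8736, 0.728, 0.2992
R0 = Σ lx·mx = 9.1128 → 9.11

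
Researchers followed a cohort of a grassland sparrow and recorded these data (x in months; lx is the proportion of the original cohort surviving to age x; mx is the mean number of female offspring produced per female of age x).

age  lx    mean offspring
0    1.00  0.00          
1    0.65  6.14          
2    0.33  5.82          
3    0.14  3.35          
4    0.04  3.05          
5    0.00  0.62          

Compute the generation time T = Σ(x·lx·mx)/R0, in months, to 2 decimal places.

1.50

lx·mx: 0, 3.991, 1.9206, 0.469, 0.122, 0 → R0 = 6.5026
x·lx·mx: 0, 3.991, 3.8412, 1.407, 0.488, 0 → Σ = 9.7272
T = 9.7272 / 6.5026 = 1.495894… → 1.50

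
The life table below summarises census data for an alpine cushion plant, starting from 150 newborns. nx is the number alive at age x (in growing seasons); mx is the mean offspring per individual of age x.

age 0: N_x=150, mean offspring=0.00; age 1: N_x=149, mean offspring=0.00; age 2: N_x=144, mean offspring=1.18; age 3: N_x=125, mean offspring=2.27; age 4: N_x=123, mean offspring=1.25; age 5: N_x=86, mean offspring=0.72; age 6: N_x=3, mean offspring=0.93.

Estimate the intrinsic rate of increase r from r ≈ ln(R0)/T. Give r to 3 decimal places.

lx = nx/n0 = nx/150: 1, 0.99333…, 0.96, 0.83333…, 0.82, 0.57333…, 0.02
R0 = Σ lx·mx = 0 + 0 + 1.1328 + 1.89167… + 1.025 + 0.4128… + 0.0186 = 4.480867…
Σ x·lx·mx = 14.2162…; T = 14.2162…/4.480867… = 3.17265…
r ≈ ln(R0)/T = ln(4.480867…)/3.17265… = 0.47273… → 0.473

0.473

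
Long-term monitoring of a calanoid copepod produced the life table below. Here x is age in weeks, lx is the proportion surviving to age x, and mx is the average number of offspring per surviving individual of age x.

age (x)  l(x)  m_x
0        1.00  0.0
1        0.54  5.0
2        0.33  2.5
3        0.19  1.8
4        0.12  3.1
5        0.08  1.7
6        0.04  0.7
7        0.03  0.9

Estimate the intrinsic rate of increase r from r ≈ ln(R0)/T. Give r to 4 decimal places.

R0 = Σ lx·mx = 0 + 2.7 + 0.825 + 0.342 + 0.372 + 0.136 + 0.028 + 0.027 = 4.43
Σ x·lx·mx = 7.901; T = 7.901/4.43 = 1.78352…
r ≈ ln(R0)/T = ln(4.43)/1.78352… = 0.834529… → 0.8345

0.8345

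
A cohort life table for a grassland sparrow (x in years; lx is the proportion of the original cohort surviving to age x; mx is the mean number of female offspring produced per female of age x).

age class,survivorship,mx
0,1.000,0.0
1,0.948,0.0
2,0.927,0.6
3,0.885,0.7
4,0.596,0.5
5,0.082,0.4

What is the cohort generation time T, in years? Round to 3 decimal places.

2.872

lx·mx: 0, 0, 0.5562, 0.6195, 0.298, 0.0328 → R0 = 1.5065
x·lx·mx: 0, 0, 1.1124, 1.8585, 1.192, 0.164 → Σ = 4.3269
T = 4.3269 / 1.5065 = 2.872154… → 2.872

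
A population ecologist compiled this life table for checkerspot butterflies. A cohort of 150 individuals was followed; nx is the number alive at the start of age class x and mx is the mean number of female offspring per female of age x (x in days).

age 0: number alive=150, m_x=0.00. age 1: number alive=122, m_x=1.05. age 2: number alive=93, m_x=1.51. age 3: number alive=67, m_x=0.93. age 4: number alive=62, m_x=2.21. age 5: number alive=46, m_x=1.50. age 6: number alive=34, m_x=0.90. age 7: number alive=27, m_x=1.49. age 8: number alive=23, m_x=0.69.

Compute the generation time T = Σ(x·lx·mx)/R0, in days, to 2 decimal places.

3.34

lx = nx/n0 = nx/150: 1, 0.81333…, 0.62, 0.44667…, 0.41333…, 0.30667…, 0.22667…, 0.18, 0.15333…
lx·mx: 0, 0.854…, 0.9362, 0.4154…, 0.913467…, 0.46…, 0.204…, 0.2682, 0.1058… → R0 = 4.157067…
x·lx·mx: 0, 0.854…, 1.8724, 1.2462…, 3.653867…, 2.3…, 1.224…, 1.8774, 0.8464… → Σ = 13.874267…
T = 13.874267… / 4.157067… = 3.337514… → 3.34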